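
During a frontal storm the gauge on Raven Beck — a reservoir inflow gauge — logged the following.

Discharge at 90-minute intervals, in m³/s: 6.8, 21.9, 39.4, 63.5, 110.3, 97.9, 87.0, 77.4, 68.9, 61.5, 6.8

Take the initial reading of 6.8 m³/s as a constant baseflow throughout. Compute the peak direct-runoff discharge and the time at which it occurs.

Q_p = 103.5 m³/s at t = 6 h

Subtracting baseflow gives direct-runoff ordinates: 0.0, 15.1, 32.6, 56.7, 103.5, 91.1, 80.2, 70.6, 62.1, 54.7, 0.0 m³/s.
The maximum is 103.5 m³/s, occurring at the reading for t = 6 h.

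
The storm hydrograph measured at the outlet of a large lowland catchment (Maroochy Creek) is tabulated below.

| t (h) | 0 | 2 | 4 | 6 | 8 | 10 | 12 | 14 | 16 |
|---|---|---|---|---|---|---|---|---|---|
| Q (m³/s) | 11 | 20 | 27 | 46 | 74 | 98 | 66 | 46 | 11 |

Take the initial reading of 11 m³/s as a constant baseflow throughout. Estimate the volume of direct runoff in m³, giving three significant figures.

V ≈ 2.16 × 10^6 m³

Direct-runoff ordinates (Q − Q_b): 0.0, 9.0, 16.0, 35.0, 63.0, 87.0, 55.0, 35.0, 0.0 m³/s.
ΣQ_DR = 300.0 m³/s.
With Δt = 2 h = 7200 s, V = ΣQ_DR · Δt = 300.0 × 7200 = 2.16 × 10^6 m³.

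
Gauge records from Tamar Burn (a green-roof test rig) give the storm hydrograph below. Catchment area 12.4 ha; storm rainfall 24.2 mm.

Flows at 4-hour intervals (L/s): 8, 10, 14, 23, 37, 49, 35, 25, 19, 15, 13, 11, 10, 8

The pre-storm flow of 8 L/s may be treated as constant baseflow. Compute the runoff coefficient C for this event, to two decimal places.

C ≈ 0.79

ΣQ_DR = 165.0 L/s; V = ΣQ_DR·Δt = 2.376 × 10^6 L.
Runoff depth d = V / A = 19.16 mm.
C = d / P = 19.16 / 24.2 = 0.79.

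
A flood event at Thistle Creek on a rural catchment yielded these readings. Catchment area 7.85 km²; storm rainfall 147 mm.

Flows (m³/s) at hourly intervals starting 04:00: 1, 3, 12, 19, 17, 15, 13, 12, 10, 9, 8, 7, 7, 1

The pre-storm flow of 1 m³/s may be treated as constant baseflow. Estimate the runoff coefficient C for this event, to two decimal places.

C ≈ 0.37

ΣQ_DR = 120.0 m³/s; V = ΣQ_DR·Δt = 4.320 × 10^5 m³.
Runoff depth d = V / A = 55.03 mm.
C = d / P = 55.03 / 147 = 0.37.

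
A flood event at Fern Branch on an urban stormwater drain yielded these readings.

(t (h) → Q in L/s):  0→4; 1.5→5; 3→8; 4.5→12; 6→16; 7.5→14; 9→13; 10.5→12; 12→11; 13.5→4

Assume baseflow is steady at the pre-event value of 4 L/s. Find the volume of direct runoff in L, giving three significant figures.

V ≈ 3.19 × 10^5 L

Direct-runoff ordinates (Q − Q_b): 0.0, 1.0, 4.0, 8.0, 12.0, 10.0, 9.0, 8.0, 7.0, 0.0 L/s.
ΣQ_DR = 59.00 L/s.
With Δt = 1.5 h = 5400 s, V = ΣQ_DR · Δt = 59.00 × 5400 = 3.19 × 10^5 L.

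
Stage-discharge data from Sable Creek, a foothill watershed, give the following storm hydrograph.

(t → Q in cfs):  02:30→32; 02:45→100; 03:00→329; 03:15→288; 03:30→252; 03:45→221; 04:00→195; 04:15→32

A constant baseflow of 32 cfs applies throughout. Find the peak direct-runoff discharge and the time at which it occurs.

Subtracting baseflow gives direct-runoff ordinates: 0.0, 68.0, 297.0, 256.0, 220.0, 189.0, 163.0, 0.0 cfs.
The maximum is 297.0 cfs, occurring at the reading for t = 03:00.

Q_p = 297.0 cfs at t = 03:00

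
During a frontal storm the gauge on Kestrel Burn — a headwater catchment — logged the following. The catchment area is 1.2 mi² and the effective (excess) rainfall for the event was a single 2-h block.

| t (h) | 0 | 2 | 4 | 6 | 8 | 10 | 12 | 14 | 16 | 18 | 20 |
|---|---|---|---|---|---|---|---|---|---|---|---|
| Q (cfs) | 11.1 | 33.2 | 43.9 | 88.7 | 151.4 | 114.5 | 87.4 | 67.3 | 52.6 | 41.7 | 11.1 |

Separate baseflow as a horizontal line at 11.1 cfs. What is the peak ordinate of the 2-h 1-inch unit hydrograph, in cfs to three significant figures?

U_p ≈ 93.5 cfs

Direct runoff: 0.0, 22.1, 32.8, 77.6, 140.3, 103.4, 76.3, 56.2, 41.5, 30.6, 0.0 cfs; ΣQ_DR = 580.8 cfs, peak = 140.3 cfs.
Runoff depth d = ΣQ_DR·Δt / A = 580.8 × 7200 / (1.2 mi²) = 1.500 in.
The 1-inch UH is the DRH scaled by (1 in)/d, so U_p = 140.3 × 1/1.500 = 93.5 cfs.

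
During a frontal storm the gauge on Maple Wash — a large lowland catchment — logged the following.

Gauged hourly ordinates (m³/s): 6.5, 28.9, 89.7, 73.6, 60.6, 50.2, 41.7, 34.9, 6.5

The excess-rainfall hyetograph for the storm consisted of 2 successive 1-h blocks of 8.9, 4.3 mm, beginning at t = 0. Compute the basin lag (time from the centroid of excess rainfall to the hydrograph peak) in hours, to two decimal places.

Centroid of excess rainfall: t_c = Σ P_i·t̄_i / ΣP_i = 0.8258 h (block centres at 0.5, 1.5 h).
Hydrograph peak occurs at t = 2 h, so basin lag t_L = 2 − 0.8258 = 1.17 h.

t_L ≈ 1.17 h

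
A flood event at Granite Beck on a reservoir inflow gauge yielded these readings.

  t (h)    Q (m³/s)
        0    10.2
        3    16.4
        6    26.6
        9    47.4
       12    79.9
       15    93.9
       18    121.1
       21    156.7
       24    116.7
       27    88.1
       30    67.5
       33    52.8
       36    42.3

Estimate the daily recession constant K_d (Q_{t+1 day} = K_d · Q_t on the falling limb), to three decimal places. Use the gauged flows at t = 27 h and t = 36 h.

Between t = 27 h and t = 36 h the flow falls from 88.1 to 42.3 m³/s over 3×3 h = 9 h.
Per-interval ratio K = (42.3/88.1)^(1/3) = 0.7830; K_d = K^(24/3) = 0.141.

K_d ≈ 0.141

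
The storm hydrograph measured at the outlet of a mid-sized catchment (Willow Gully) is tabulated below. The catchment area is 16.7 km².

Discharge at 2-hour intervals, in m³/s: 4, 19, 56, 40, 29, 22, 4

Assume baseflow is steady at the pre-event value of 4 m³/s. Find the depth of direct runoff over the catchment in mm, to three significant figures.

d ≈ 62.9 mm

Direct runoff: 0.0, 15.0, 52.0, 36.0, 25.0, 18.0, 0.0 m³/s; ΣQ_DR = 146.0 m³/s.
V = ΣQ_DR · Δt = 146.0 × 7200 s = 1.051 × 10^6 m³.
Over A = 16.7 km², depth = V / A = 62.9 mm.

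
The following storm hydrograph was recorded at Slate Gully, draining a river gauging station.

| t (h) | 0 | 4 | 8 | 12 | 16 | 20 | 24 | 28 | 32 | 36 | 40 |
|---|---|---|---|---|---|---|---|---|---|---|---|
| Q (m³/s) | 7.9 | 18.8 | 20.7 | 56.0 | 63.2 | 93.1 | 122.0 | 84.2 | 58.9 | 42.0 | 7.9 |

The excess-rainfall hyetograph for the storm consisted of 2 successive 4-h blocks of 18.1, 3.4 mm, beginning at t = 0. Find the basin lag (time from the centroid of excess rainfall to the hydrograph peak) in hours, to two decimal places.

t_L ≈ 21.37 h

Centroid of excess rainfall: t_c = Σ P_i·t̄_i / ΣP_i = 2.6326 h (block centres at 2, 6 h).
Hydrograph peak occurs at t = 24 h, so basin lag t_L = 24 − 2.6326 = 21.37 h.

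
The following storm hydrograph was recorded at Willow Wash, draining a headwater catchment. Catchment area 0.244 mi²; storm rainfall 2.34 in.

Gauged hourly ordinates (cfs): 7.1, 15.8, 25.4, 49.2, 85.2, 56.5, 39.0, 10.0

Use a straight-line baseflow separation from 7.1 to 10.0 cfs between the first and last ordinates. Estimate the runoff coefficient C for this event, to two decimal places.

C ≈ 0.60

ΣQ_DR = 219.8 cfs; V = ΣQ_DR·Δt = 7.913 × 10^5 ft³.
Runoff depth d = V / A = 1.396 in.
C = d / P = 1.396 / 2.34 = 0.60.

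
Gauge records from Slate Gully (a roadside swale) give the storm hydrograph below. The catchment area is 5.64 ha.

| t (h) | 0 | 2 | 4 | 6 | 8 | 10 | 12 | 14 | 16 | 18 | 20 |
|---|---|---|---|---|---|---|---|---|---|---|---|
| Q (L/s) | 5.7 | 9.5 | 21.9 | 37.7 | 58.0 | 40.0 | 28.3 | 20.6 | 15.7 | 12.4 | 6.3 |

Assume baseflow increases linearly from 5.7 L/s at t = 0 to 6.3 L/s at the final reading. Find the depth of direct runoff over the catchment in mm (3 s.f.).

d ≈ 24.3 mm

Direct runoff: 0.00, 3.74, 16.08, 31.82, 52.06, 34.00, 22.24, 14.48, 9.52, 6.16, 0.00 L/s; ΣQ_DR = 190.1 L/s.
V = ΣQ_DR · Δt = 190.1 × 7200 s = 1.369 × 10^6 L.
Over A = 5.64 ha, depth = V / A = 24.3 mm.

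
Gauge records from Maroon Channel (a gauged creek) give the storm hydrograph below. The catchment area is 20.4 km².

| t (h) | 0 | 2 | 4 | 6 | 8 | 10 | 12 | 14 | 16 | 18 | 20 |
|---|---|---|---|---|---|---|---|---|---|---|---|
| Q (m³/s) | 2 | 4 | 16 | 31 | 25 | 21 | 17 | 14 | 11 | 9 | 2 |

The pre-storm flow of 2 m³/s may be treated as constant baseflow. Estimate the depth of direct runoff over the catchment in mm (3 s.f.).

d ≈ 45.9 mm

Direct runoff: 0.0, 2.0, 14.0, 29.0, 23.0, 19.0, 15.0, 12.0, 9.0, 7.0, 0.0 m³/s; ΣQ_DR = 130.0 m³/s.
V = ΣQ_DR · Δt = 130.0 × 7200 s = 9.360 × 10^5 m³.
Over A = 20.4 km², depth = V / A = 45.9 mm.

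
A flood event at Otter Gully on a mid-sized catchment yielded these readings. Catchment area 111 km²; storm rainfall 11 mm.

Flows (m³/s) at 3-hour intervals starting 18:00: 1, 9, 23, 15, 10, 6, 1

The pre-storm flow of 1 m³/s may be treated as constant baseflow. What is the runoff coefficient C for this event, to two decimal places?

C ≈ 0.51

ΣQ_DR = 58.00 m³/s; V = ΣQ_DR·Δt = 6.264 × 10^5 m³.
Runoff depth d = V / A = 5.643 mm.
C = d / P = 5.643 / 11 = 0.51.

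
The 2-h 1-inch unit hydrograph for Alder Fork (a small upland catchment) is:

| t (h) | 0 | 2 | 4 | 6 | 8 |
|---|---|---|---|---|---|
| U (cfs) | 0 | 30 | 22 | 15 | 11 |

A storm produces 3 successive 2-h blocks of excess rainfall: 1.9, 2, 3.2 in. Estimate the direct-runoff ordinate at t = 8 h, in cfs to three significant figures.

Q ≈ 121 cfs

By discrete convolution, Q_j = Σ (P_i / 1 in) · U_{j−i}.
At t = 8 h (j=4): Q = (1.9/1)·11 + (2/1)·15 + (3.2/1)·22 = 121 cfs.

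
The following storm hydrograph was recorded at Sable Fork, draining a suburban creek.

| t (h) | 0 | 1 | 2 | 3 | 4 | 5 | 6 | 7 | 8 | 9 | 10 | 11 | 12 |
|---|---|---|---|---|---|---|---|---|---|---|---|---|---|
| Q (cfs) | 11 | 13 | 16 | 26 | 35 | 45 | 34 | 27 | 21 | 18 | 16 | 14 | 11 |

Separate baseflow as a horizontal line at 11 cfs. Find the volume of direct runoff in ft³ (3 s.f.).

V ≈ 5.18 × 10^5 ft³

Direct-runoff ordinates (Q − Q_b): 0.0, 2.0, 5.0, 15.0, 24.0, 34.0, 23.0, 16.0, 10.0, 7.0, 5.0, 3.0, 0.0 cfs.
ΣQ_DR = 144.0 cfs.
With Δt = 1 h = 3600 s, V = ΣQ_DR · Δt = 144.0 × 3600 = 5.18 × 10^5 ft³.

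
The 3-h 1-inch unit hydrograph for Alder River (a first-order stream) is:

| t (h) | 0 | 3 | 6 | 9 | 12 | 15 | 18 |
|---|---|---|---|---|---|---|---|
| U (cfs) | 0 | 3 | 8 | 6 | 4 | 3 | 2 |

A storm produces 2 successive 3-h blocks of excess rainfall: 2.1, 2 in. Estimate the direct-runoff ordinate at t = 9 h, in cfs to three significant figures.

By discrete convolution, Q_j = Σ (P_i / 1 in) · U_{j−i}.
At t = 9 h (j=3): Q = (2.1/1)·6 + (2/1)·8 = 28.6 cfs.

Q ≈ 28.6 cfs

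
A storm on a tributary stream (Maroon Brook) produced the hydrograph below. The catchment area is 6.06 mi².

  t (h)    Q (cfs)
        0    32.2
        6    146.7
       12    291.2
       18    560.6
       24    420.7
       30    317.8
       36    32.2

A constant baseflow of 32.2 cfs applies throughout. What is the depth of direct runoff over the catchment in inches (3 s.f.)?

d ≈ 2.42 in

Direct runoff: 0.0, 114.5, 259.0, 528.4, 388.5, 285.6, 0.0 cfs; ΣQ_DR = 1576 cfs.
V = ΣQ_DR · Δt = 1576 × 21600 s = 3.404 × 10^7 ft³.
Over A = 6.06 mi², depth = V / A = 2.42 in.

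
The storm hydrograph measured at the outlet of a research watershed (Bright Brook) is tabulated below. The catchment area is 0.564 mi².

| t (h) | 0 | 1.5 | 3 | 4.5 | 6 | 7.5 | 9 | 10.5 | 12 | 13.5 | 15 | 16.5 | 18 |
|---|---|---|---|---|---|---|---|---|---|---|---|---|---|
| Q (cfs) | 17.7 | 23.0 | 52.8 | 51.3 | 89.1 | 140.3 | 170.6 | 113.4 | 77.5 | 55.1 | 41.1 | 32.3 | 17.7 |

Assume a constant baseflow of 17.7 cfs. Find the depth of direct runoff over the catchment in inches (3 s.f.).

Direct runoff: 0.0, 5.3, 35.1, 33.6, 71.4, 122.6, 152.9, 95.7, 59.8, 37.4, 23.4, 14.6, 0.0 cfs; ΣQ_DR = 651.8 cfs.
V = ΣQ_DR · Δt = 651.8 × 5400 s = 3.520 × 10^6 ft³.
Over A = 0.564 mi², depth = V / A = 2.69 in.

d ≈ 2.69 in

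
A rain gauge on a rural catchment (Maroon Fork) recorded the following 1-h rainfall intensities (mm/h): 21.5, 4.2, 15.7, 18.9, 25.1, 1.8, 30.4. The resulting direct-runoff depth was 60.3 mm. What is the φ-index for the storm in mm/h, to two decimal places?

Only the 5 blocks with intensity above φ contribute runoff: 21.5, 15.7, 18.9, 25.1, 30.4 mm/h.
Σ(I−φ)·Δt = d  ⇒  (21.5+15.7+18.9+25.1+30.4 − 5φ)·1 = 60.3
φ = (111.6 − 60.3/1) / 5 = 10.26 mm/h.

φ ≈ 10.26 mm/h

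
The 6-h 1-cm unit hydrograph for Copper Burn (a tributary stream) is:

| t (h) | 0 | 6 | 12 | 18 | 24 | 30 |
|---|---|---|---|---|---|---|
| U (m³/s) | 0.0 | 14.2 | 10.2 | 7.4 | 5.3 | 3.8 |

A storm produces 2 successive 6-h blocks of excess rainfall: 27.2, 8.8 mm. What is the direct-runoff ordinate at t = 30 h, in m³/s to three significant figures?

Q ≈ 15.0 m³/s

By discrete convolution, Q_j = Σ (P_i / 10 mm) · U_{j−i}.
At t = 30 h (j=5): Q = (27.2/10)·3.8 + (8.8/10)·5.3 = 15.0 m³/s.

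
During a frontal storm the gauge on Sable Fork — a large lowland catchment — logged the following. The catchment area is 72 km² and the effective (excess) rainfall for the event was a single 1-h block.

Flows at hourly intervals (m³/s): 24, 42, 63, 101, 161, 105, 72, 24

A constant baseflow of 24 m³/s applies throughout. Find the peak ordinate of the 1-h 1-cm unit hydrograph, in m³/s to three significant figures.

Direct runoff: 0.0, 18.0, 39.0, 77.0, 137.0, 81.0, 48.0, 0.0 m³/s; ΣQ_DR = 400.0 m³/s, peak = 137.0 m³/s.
Runoff depth d = ΣQ_DR·Δt / A = 400.0 × 3600 / (72 km²) = 20.00 mm.
The 1-cm UH is the DRH scaled by (10 mm)/d, so U_p = 137.0 × 10/20.00 = 68.5 m³/s.

U_p ≈ 68.5 m³/s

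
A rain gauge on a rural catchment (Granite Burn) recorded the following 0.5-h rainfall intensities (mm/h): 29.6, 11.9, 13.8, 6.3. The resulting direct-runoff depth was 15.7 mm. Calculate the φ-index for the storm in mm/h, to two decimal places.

φ ≈ 7.97 mm/h

Only the 3 blocks with intensity above φ contribute runoff: 29.6, 11.9, 13.8 mm/h.
Σ(I−φ)·Δt = d  ⇒  (29.6+11.9+13.8 − 3φ)·0.5 = 15.7
φ = (55.30 − 15.7/0.5) / 3 = 7.97 mm/h.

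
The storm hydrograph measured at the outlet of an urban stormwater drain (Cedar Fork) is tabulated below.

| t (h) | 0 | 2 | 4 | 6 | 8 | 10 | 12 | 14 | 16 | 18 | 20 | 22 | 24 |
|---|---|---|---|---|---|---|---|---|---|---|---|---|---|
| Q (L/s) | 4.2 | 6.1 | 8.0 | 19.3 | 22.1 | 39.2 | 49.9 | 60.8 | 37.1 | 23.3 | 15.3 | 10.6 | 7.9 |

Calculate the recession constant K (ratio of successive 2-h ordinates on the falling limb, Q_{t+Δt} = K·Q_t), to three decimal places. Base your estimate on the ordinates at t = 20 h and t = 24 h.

K ≈ 0.719

Using the recession-limb readings at t = 20 h and t = 24 h: Q falls from 15.3 to 7.9 L/s over 2 intervals.
K = (Q₂/Q₁)^(1/2) = (7.9/15.3)^(1/2) = 0.719.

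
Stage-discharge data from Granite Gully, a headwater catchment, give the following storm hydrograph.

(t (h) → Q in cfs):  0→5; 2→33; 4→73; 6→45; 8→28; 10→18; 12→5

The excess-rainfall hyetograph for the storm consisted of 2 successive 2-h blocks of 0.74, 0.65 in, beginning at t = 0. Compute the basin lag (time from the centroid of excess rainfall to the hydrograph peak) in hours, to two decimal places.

Centroid of excess rainfall: t_c = Σ P_i·t̄_i / ΣP_i = 1.9353 h (block centres at 1, 3 h).
Hydrograph peak occurs at t = 4 h, so basin lag t_L = 4 − 1.9353 = 2.06 h.

t_L ≈ 2.06 h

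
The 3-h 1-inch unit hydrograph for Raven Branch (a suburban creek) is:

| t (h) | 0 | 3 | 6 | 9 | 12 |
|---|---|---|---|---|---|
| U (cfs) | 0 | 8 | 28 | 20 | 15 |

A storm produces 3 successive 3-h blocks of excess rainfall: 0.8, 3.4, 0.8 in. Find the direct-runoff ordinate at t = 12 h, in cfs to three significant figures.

Q ≈ 102 cfs

By discrete convolution, Q_j = Σ (P_i / 1 in) · U_{j−i}.
At t = 12 h (j=4): Q = (0.8/1)·15 + (3.4/1)·20 + (0.8/1)·28 = 102 cfs.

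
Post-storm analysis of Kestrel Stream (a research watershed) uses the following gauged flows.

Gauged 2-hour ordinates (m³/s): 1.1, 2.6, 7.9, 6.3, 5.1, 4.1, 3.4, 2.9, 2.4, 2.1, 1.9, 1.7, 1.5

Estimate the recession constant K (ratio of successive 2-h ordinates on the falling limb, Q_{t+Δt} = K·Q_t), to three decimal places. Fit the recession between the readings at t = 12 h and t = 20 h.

K ≈ 0.865

Using the recession-limb readings at t = 12 h and t = 20 h: Q falls from 3.4 to 1.9 m³/s over 4 intervals.
K = (Q₂/Q₁)^(1/4) = (1.9/3.4)^(1/4) = 0.865.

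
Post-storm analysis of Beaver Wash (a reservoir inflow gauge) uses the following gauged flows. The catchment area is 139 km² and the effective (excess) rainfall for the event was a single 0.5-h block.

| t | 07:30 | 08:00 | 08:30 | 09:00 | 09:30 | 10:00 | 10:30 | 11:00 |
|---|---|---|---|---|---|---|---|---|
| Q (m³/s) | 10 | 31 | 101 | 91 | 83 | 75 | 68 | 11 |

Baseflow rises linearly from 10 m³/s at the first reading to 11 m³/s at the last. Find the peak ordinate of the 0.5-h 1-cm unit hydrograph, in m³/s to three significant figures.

Direct runoff: 0.00, 20.86, 90.71, 80.57, 72.43, 64.29, 57.14, 0.00 m³/s; ΣQ_DR = 386.0 m³/s, peak = 90.71 m³/s.
Runoff depth d = ΣQ_DR·Δt / A = 386.0 × 1800 / (139 km²) = 4.999 mm.
The 1-cm UH is the DRH scaled by (10 mm)/d, so U_p = 90.71 × 10/4.999 = 181 m³/s.

U_p ≈ 181 m³/s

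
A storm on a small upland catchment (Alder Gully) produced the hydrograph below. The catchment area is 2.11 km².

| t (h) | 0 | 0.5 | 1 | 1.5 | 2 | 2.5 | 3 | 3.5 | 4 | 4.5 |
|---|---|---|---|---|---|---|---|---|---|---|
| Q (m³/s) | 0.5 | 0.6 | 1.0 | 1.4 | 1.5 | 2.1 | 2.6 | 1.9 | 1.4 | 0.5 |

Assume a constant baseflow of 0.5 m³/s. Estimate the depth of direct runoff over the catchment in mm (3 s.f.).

Direct runoff: 0.0, 0.1, 0.5, 0.9, 1.0, 1.6, 2.1, 1.4, 0.9, 0.0 m³/s; ΣQ_DR = 8.500 m³/s.
V = ΣQ_DR · Δt = 8.500 × 1800 s = 15300 m³.
Over A = 2.11 km², depth = V / A = 7.25 mm.

d ≈ 7.25 mm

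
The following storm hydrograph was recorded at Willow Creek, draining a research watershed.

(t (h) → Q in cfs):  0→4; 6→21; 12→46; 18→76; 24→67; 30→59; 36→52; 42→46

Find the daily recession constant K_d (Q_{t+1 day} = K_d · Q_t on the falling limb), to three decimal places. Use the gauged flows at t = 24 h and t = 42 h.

Between t = 24 h and t = 42 h the flow falls from 67 to 46 cfs over 3×6 h = 18 h.
Per-interval ratio K = (46/67)^(1/3) = 0.8822; K_d = K^(24/6) = 0.606.

K_d ≈ 0.606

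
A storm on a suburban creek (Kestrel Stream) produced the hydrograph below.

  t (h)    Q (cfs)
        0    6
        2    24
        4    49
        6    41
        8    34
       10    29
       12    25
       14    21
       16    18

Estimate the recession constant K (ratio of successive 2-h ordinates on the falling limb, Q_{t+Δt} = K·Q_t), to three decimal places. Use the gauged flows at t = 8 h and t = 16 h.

Using the recession-limb readings at t = 8 h and t = 16 h: Q falls from 34 to 18 cfs over 4 intervals.
K = (Q₂/Q₁)^(1/4) = (18/34)^(1/4) = 0.853.

K ≈ 0.853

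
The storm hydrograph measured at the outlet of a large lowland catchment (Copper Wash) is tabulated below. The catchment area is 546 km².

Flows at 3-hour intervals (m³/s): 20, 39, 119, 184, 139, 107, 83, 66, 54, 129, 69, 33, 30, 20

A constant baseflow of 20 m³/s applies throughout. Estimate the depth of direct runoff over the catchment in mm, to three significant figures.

d ≈ 16.1 mm

Direct runoff: 0.0, 19.0, 99.0, 164.0, 119.0, 87.0, 63.0, 46.0, 34.0, 109.0, 49.0, 13.0, 10.0, 0.0 m³/s; ΣQ_DR = 812.0 m³/s.
V = ΣQ_DR · Δt = 812.0 × 10800 s = 8.770 × 10^6 m³.
Over A = 546 km², depth = V / A = 16.1 mm.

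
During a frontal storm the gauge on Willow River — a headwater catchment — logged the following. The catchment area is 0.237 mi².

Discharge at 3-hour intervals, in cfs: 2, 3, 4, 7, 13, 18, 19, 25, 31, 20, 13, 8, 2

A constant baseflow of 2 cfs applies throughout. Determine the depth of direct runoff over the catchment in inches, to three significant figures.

d ≈ 2.73 in

Direct runoff: 0.0, 1.0, 2.0, 5.0, 11.0, 16.0, 17.0, 23.0, 29.0, 18.0, 11.0, 6.0, 0.0 cfs; ΣQ_DR = 139.0 cfs.
V = ΣQ_DR · Δt = 139.0 × 10800 s = 1.501 × 10^6 ft³.
Over A = 0.237 mi², depth = V / A = 2.73 in.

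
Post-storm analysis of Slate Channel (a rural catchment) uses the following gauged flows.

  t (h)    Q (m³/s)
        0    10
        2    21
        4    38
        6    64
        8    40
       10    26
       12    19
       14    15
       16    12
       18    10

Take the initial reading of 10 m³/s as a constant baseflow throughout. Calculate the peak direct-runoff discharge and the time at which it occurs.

Q_p = 54.0 m³/s at t = 6 h

Subtracting baseflow gives direct-runoff ordinates: 0.0, 11.0, 28.0, 54.0, 30.0, 16.0, 9.0, 5.0, 2.0, 0.0 m³/s.
The maximum is 54.0 m³/s, occurring at the reading for t = 6 h.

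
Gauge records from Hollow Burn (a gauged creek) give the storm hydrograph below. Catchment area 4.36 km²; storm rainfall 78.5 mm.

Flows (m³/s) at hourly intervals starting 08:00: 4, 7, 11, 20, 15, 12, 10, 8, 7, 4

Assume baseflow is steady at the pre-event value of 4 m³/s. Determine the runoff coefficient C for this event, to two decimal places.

ΣQ_DR = 58.00 m³/s; V = ΣQ_DR·Δt = 2.088 × 10^5 m³.
Runoff depth d = V / A = 47.89 mm.
C = d / P = 47.89 / 78.5 = 0.61.

C ≈ 0.61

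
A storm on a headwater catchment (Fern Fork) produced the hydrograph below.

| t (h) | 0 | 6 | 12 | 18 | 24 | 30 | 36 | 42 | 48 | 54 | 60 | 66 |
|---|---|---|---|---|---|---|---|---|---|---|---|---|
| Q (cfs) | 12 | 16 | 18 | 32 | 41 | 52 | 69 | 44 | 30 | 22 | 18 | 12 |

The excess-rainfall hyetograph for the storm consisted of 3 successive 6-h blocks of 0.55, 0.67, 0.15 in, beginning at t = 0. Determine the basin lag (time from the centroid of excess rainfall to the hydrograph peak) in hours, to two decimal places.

t_L ≈ 28.75 h

Centroid of excess rainfall: t_c = Σ P_i·t̄_i / ΣP_i = 7.2482 h (block centres at 3, 9, 15 h).
Hydrograph peak occurs at t = 36 h, so basin lag t_L = 36 − 7.2482 = 28.75 h.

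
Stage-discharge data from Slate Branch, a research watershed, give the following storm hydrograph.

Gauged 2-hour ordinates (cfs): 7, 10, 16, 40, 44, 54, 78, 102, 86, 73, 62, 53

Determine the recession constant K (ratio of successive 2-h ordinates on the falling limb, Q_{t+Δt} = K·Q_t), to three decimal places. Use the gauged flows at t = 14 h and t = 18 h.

Using the recession-limb readings at t = 14 h and t = 18 h: Q falls from 102 to 73 cfs over 2 intervals.
K = (Q₂/Q₁)^(1/2) = (73/102)^(1/2) = 0.846.

K ≈ 0.846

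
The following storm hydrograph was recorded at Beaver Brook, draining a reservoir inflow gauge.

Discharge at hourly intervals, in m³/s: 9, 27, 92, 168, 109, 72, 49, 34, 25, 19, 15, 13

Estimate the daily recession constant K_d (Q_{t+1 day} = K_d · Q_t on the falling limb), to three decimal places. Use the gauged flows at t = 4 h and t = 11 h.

K_d ≈ 0.001

Between t = 4 h and t = 11 h the flow falls from 109 to 13 m³/s over 7×1 h = 7 h.
Per-interval ratio K = (13/109)^(1/7) = 0.7380; K_d = K^(24/1) = 0.001.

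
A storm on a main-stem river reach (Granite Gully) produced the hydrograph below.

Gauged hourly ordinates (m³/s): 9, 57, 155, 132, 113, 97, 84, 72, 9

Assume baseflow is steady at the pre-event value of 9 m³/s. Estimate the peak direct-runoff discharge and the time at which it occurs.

Q_p = 146.0 m³/s at t = 2 h

Subtracting baseflow gives direct-runoff ordinates: 0.0, 48.0, 146.0, 123.0, 104.0, 88.0, 75.0, 63.0, 0.0 m³/s.
The maximum is 146.0 m³/s, occurring at the reading for t = 2 h.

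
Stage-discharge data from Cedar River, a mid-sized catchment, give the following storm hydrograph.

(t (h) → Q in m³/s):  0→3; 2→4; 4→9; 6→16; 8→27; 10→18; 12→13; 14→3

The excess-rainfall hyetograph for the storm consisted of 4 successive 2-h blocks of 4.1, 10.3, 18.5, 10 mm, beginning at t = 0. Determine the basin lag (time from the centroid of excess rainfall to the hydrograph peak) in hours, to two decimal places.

t_L ≈ 3.40 h

Centroid of excess rainfall: t_c = Σ P_i·t̄_i / ΣP_i = 4.6037 h (block centres at 1, 3, 5, 7 h).
Hydrograph peak occurs at t = 8 h, so basin lag t_L = 8 − 4.6037 = 3.40 h.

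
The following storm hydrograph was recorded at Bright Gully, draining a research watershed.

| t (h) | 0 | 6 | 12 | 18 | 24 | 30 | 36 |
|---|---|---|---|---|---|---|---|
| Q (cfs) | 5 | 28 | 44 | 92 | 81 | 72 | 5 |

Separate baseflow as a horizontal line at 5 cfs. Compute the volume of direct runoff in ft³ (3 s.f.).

Direct-runoff ordinates (Q − Q_b): 0.0, 23.0, 39.0, 87.0, 76.0, 67.0, 0.0 cfs.
ΣQ_DR = 292.0 cfs.
With Δt = 6 h = 21600 s, V = ΣQ_DR · Δt = 292.0 × 21600 = 6.31 × 10^6 ft³.

V ≈ 6.31 × 10^6 ft³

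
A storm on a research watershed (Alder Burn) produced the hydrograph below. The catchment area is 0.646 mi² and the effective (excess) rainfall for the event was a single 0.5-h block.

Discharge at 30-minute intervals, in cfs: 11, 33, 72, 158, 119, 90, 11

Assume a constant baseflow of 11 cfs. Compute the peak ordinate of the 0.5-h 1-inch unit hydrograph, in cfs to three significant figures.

U_p ≈ 294 cfs

Direct runoff: 0.0, 22.0, 61.0, 147.0, 108.0, 79.0, 0.0 cfs; ΣQ_DR = 417.0 cfs, peak = 147.0 cfs.
Runoff depth d = ΣQ_DR·Δt / A = 417.0 × 1800 / (0.646 mi²) = 0.5001 in.
The 1-inch UH is the DRH scaled by (1 in)/d, so U_p = 147.0 × 1/0.5001 = 294 cfs.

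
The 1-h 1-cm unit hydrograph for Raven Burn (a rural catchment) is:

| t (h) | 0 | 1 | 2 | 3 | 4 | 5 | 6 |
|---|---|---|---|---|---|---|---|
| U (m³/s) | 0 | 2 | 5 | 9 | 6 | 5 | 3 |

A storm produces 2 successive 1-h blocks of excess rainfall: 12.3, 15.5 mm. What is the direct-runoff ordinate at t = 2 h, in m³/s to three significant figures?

By discrete convolution, Q_j = Σ (P_i / 10 mm) · U_{j−i}.
At t = 2 h (j=2): Q = (12.3/10)·5 + (15.5/10)·2 = 9.25 m³/s.

Q ≈ 9.25 m³/s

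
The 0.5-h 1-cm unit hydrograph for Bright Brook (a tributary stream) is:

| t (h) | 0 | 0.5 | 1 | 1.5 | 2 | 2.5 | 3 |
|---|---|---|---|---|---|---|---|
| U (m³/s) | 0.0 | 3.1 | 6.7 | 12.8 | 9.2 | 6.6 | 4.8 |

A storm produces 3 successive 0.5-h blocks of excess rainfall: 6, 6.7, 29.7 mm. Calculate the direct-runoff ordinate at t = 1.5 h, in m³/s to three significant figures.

By discrete convolution, Q_j = Σ (P_i / 10 mm) · U_{j−i}.
At t = 1.5 h (j=3): Q = (6/10)·12.8 + (6.7/10)·6.7 + (29.7/10)·3.1 = 21.4 m³/s.

Q ≈ 21.4 m³/s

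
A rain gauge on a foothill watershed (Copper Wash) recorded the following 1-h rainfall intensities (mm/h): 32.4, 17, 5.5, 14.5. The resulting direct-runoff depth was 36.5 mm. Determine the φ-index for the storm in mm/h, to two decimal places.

φ ≈ 9.13 mm/h

Only the 3 blocks with intensity above φ contribute runoff: 32.4, 17, 14.5 mm/h.
Σ(I−φ)·Δt = d  ⇒  (32.4+17+14.5 − 3φ)·1 = 36.5
φ = (63.90 − 36.5/1) / 3 = 9.13 mm/h.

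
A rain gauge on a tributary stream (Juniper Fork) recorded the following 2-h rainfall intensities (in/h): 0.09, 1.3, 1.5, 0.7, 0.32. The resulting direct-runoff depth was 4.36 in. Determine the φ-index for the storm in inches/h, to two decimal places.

Only the 3 blocks with intensity above φ contribute runoff: 1.3, 1.5, 0.7 in/h.
Σ(I−φ)·Δt = d  ⇒  (1.3+1.5+0.7 − 3φ)·2 = 4.36
φ = (3.500 − 4.36/2) / 3 = 0.44 in/h.

φ ≈ 0.44 in/h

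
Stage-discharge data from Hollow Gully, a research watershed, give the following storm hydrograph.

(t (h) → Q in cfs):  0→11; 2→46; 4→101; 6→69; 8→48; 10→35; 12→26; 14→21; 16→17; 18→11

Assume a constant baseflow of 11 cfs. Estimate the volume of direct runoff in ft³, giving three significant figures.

Direct-runoff ordinates (Q − Q_b): 0.0, 35.0, 90.0, 58.0, 37.0, 24.0, 15.0, 10.0, 6.0, 0.0 cfs.
ΣQ_DR = 275.0 cfs.
With Δt = 2 h = 7200 s, V = ΣQ_DR · Δt = 275.0 × 7200 = 1.98 × 10^6 ft³.

V ≈ 1.98 × 10^6 ft³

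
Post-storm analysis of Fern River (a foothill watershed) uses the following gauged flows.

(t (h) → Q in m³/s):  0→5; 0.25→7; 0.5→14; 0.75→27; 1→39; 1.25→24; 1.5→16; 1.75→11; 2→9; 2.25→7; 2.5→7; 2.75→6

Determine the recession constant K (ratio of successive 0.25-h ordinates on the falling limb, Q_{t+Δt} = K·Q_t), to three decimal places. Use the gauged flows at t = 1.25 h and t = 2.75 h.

Using the recession-limb readings at t = 1.25 h and t = 2.75 h: Q falls from 24 to 6 m³/s over 6 intervals.
K = (Q₂/Q₁)^(1/6) = (6/24)^(1/6) = 0.794.

K ≈ 0.794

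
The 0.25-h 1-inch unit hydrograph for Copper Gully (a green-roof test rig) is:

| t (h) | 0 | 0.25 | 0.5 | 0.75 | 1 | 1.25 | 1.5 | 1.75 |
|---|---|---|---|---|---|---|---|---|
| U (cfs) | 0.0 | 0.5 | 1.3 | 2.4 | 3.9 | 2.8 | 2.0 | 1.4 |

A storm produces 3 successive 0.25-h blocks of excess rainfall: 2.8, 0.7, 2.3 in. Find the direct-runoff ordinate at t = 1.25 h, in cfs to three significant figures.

Q ≈ 16.1 cfs

By discrete convolution, Q_j = Σ (P_i / 1 in) · U_{j−i}.
At t = 1.25 h (j=5): Q = (2.8/1)·2.8 + (0.7/1)·3.9 + (2.3/1)·2.4 = 16.1 cfs.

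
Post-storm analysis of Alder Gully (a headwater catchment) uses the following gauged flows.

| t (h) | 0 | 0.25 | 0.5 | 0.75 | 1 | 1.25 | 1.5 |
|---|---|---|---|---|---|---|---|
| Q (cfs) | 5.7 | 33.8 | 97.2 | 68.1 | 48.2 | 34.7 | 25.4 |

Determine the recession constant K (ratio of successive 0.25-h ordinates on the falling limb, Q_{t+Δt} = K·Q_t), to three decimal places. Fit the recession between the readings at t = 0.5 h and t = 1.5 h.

K ≈ 0.715

Using the recession-limb readings at t = 0.5 h and t = 1.5 h: Q falls from 97.2 to 25.4 cfs over 4 intervals.
K = (Q₂/Q₁)^(1/4) = (25.4/97.2)^(1/4) = 0.715.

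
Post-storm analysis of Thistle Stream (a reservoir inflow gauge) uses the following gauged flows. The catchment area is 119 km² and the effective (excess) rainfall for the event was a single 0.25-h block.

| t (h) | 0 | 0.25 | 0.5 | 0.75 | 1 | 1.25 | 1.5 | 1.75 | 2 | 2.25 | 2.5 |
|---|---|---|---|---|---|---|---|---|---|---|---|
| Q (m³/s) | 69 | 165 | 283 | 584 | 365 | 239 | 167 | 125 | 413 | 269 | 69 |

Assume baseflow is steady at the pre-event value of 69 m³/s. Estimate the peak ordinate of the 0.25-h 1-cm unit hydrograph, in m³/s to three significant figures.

U_p ≈ 342 m³/s

Direct runoff: 0.0, 96.0, 214.0, 515.0, 296.0, 170.0, 98.0, 56.0, 344.0, 200.0, 0.0 m³/s; ΣQ_DR = 1989 m³/s, peak = 515.0 m³/s.
Runoff depth d = ΣQ_DR·Δt / A = 1989 × 900 / (119 km²) = 15.04 mm.
The 1-cm UH is the DRH scaled by (10 mm)/d, so U_p = 515.0 × 10/15.04 = 342 m³/s.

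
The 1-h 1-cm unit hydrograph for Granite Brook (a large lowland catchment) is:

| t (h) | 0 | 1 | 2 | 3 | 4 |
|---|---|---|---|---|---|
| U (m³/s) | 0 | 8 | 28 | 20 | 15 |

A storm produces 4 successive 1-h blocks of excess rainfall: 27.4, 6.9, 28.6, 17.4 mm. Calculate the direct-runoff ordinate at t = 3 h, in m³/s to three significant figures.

By discrete convolution, Q_j = Σ (P_i / 10 mm) · U_{j−i}.
At t = 3 h (j=3): Q = (27.4/10)·20 + (6.9/10)·28 + (28.6/10)·8 + (17.4/10)·0 = 97.0 m³/s.

Q ≈ 97.0 m³/s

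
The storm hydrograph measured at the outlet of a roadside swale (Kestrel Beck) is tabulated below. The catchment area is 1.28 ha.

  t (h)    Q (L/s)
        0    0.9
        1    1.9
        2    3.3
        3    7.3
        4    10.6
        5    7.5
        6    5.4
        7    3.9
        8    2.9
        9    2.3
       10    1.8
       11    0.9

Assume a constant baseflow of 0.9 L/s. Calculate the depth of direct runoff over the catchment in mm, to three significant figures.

Direct runoff: 0.0, 1.0, 2.4, 6.4, 9.7, 6.6, 4.5, 3.0, 2.0, 1.4, 0.9, 0.0 L/s; ΣQ_DR = 37.90 L/s.
V = ΣQ_DR · Δt = 37.90 × 3600 s = 1.364 × 10^5 L.
Over A = 1.28 ha, depth = V / A = 10.7 mm.

d ≈ 10.7 mm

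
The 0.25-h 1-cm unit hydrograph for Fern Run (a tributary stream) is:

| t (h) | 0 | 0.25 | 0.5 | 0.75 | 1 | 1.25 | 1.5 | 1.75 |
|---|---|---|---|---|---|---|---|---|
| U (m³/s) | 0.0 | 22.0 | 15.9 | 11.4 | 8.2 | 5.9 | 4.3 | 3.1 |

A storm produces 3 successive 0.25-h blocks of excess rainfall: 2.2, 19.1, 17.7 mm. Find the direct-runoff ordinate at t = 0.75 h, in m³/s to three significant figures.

Q ≈ 71.8 m³/s

By discrete convolution, Q_j = Σ (P_i / 10 mm) · U_{j−i}.
At t = 0.75 h (j=3): Q = (2.2/10)·11.4 + (19.1/10)·15.9 + (17.7/10)·22.0 = 71.8 m³/s.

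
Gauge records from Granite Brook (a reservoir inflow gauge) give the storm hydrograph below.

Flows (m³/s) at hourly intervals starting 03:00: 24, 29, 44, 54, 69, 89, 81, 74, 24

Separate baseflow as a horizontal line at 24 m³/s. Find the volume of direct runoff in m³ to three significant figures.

V ≈ 9.79 × 10^5 m³

Direct-runoff ordinates (Q − Q_b): 0.0, 5.0, 20.0, 30.0, 45.0, 65.0, 57.0, 50.0, 0.0 m³/s.
ΣQ_DR = 272.0 m³/s.
With Δt = 1 h = 3600 s, V = ΣQ_DR · Δt = 272.0 × 3600 = 9.79 × 10^5 m³.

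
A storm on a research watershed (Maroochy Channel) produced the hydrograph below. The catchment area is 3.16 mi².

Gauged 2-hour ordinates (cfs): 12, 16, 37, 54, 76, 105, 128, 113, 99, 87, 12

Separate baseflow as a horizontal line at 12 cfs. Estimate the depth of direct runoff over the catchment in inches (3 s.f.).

Direct runoff: 0.0, 4.0, 25.0, 42.0, 64.0, 93.0, 116.0, 101.0, 87.0, 75.0, 0.0 cfs; ΣQ_DR = 607.0 cfs.
V = ΣQ_DR · Δt = 607.0 × 7200 s = 4.370 × 10^6 ft³.
Over A = 3.16 mi², depth = V / A = 0.595 in.

d ≈ 0.595 in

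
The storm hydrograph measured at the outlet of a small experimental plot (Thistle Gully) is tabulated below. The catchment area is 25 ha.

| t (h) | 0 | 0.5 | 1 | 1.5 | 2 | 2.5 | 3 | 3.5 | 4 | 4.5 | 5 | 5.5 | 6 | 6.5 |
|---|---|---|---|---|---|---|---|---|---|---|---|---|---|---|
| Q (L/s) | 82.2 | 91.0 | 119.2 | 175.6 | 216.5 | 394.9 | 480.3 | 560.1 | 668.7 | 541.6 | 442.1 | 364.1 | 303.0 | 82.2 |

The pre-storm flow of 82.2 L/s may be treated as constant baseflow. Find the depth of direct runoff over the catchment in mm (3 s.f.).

d ≈ 24.3 mm

Direct runoff: 0.0, 8.8, 37.0, 93.4, 134.3, 312.7, 398.1, 477.9, 586.5, 459.4, 359.9, 281.9, 220.8, 0.0 L/s; ΣQ_DR = 3371 L/s.
V = ΣQ_DR · Δt = 3371 × 1800 s = 6.067 × 10^6 L.
Over A = 25 ha, depth = V / A = 24.3 mm.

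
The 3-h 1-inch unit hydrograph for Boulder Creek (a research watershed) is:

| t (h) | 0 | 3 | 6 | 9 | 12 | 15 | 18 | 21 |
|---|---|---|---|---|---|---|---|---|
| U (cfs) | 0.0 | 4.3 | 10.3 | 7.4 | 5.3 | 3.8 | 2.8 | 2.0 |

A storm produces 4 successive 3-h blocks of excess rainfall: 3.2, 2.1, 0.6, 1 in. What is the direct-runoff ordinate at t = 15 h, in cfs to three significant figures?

By discrete convolution, Q_j = Σ (P_i / 1 in) · U_{j−i}.
At t = 15 h (j=5): Q = (3.2/1)·3.8 + (2.1/1)·5.3 + (0.6/1)·7.4 + (1/1)·10.3 = 38.0 cfs.

Q ≈ 38.0 cfs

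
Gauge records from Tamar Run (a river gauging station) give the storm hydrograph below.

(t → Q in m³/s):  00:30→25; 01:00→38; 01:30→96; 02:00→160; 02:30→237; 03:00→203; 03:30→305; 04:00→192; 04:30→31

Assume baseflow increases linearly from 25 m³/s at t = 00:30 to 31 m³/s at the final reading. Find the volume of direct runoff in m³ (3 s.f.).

Direct-runoff ordinates (Q − Q_b): 0.00, 12.25, 69.50, 132.75, 209.00, 174.25, 275.50, 161.75, 0.00 m³/s.
ΣQ_DR = 1035 m³/s.
With Δt = 0.5 h = 1800 s, V = ΣQ_DR · Δt = 1035 × 1800 = 1.86 × 10^6 m³.

V ≈ 1.86 × 10^6 m³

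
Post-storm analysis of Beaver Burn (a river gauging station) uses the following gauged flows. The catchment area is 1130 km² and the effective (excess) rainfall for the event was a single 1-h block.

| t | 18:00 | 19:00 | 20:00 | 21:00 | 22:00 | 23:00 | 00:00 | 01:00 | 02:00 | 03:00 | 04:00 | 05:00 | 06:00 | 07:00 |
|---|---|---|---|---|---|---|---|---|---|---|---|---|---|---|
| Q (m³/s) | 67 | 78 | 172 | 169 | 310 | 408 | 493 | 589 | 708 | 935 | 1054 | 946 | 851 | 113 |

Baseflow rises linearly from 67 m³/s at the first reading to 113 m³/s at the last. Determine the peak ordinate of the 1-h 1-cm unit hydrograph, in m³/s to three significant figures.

U_p ≈ 530 m³/s

Direct runoff: 0.00, 7.46, 97.92, 91.38, 228.85, 323.31, 404.77, 497.23, 612.69, 836.15, 951.62, 840.08, 741.54, 0.00 m³/s; ΣQ_DR = 5633 m³/s, peak = 951.62 m³/s.
Runoff depth d = ΣQ_DR·Δt / A = 5633 × 3600 / (1130 km²) = 17.95 mm.
The 1-cm UH is the DRH scaled by (10 mm)/d, so U_p = 951.62 × 10/17.95 = 530 m³/s.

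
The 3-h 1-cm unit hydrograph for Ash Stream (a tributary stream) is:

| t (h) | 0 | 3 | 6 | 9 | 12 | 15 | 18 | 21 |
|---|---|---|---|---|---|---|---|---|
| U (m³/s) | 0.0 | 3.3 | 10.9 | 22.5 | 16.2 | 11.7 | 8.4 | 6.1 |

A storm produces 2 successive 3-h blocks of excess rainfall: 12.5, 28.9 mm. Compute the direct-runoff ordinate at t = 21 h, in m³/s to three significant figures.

By discrete convolution, Q_j = Σ (P_i / 10 mm) · U_{j−i}.
At t = 21 h (j=7): Q = (12.5/10)·6.1 + (28.9/10)·8.4 = 31.9 m³/s.

Q ≈ 31.9 m³/s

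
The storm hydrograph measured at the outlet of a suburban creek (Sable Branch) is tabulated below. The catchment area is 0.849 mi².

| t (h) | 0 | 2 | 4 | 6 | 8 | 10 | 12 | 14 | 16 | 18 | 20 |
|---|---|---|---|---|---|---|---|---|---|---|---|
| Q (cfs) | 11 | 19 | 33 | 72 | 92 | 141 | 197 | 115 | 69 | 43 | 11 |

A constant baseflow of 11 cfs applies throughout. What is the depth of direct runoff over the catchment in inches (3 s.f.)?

d ≈ 2.49 in

Direct runoff: 0.0, 8.0, 22.0, 61.0, 81.0, 130.0, 186.0, 104.0, 58.0, 32.0, 0.0 cfs; ΣQ_DR = 682.0 cfs.
V = ΣQ_DR · Δt = 682.0 × 7200 s = 4.910 × 10^6 ft³.
Over A = 0.849 mi², depth = V / A = 2.49 in.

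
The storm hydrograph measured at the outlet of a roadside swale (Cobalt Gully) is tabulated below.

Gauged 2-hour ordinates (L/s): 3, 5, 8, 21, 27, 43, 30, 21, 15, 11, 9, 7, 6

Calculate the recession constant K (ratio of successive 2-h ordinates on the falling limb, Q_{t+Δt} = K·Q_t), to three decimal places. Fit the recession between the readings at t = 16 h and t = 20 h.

K ≈ 0.775

Using the recession-limb readings at t = 16 h and t = 20 h: Q falls from 15 to 9 L/s over 2 intervals.
K = (Q₂/Q₁)^(1/2) = (9/15)^(1/2) = 0.775.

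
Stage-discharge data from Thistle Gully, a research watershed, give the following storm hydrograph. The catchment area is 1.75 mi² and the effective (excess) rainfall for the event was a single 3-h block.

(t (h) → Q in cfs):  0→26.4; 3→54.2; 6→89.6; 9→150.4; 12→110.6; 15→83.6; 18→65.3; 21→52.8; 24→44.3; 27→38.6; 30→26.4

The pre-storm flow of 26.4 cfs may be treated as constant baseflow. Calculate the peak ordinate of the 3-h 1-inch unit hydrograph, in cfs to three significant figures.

U_p ≈ 103 cfs

Direct runoff: 0.0, 27.8, 63.2, 124.0, 84.2, 57.2, 38.9, 26.4, 17.9, 12.2, 0.0 cfs; ΣQ_DR = 451.8 cfs, peak = 124.0 cfs.
Runoff depth d = ΣQ_DR·Δt / A = 451.8 × 10800 / (1.75 mi²) = 1.200 in.
The 1-inch UH is the DRH scaled by (1 in)/d, so U_p = 124.0 × 1/1.200 = 103 cfs.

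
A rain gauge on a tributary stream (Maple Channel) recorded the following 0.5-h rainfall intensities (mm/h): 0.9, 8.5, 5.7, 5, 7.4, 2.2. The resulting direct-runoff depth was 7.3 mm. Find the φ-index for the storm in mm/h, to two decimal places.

φ ≈ 3.00 mm/h

Only the 4 blocks with intensity above φ contribute runoff: 8.5, 5.7, 5, 7.4 mm/h.
Σ(I−φ)·Δt = d  ⇒  (8.5+5.7+5+7.4 − 4φ)·0.5 = 7.3
φ = (26.60 − 7.3/0.5) / 4 = 3.00 mm/h.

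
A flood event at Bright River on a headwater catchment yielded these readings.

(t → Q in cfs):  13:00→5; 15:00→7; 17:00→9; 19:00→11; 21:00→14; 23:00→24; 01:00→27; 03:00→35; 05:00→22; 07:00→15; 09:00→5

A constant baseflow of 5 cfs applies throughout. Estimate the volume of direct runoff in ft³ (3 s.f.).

V ≈ 8.57 × 10^5 ft³

Direct-runoff ordinates (Q − Q_b): 0.0, 2.0, 4.0, 6.0, 9.0, 19.0, 22.0, 30.0, 17.0, 10.0, 0.0 cfs.
ΣQ_DR = 119.0 cfs.
With Δt = 2 h = 7200 s, V = ΣQ_DR · Δt = 119.0 × 7200 = 8.57 × 10^5 ft³.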